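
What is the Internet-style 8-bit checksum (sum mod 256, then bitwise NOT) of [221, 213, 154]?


Sum = 588 mod 256 = 76
Complement = 179

179


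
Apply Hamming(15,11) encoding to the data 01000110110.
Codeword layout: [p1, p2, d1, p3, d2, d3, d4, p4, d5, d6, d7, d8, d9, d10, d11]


Parity bits: p1=1, p2=1, p3=1, p4=0

110110000110110


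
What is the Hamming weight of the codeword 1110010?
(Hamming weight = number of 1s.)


Counting 1s in 1110010

4


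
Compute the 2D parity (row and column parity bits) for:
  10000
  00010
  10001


Row parities: 110
Column parities: 00011

Row P: 110, Col P: 00011, Corner: 0


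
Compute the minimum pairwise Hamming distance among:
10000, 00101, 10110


Comparing all pairs, minimum distance: 2
Can detect 1 errors, correct 0 errors

2


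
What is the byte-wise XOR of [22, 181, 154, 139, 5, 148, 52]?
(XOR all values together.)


XOR chain: 22 ^ 181 ^ 154 ^ 139 ^ 5 ^ 148 ^ 52 = 23

23


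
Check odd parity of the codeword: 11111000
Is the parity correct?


Number of 1s: 5

Yes, parity is correct (5 ones)


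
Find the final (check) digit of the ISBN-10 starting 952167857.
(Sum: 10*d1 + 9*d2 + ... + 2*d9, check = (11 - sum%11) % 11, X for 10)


Weighted sum: 290
290 mod 11 = 4

Check digit: 7


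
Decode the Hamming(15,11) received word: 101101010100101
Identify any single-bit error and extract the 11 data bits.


Syndrome = 0: no error detected

Data: 10100100101 (no errors)


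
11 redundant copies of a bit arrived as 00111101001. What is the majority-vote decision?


Ones: 6 out of 11
Threshold: 6

1 (6/11 voted 1)


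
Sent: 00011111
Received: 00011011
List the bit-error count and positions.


XOR: 00000100

1 error(s) at position(s): 5


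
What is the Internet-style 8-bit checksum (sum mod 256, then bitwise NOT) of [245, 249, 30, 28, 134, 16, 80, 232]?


Sum = 1014 mod 256 = 246
Complement = 9

9


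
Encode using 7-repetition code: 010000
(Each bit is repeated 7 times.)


Each bit -> 7 copies

000000011111110000000000000000000000000000


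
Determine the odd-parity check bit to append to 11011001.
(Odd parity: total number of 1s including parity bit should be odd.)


Number of 1s in data: 5
Parity bit: 0

0


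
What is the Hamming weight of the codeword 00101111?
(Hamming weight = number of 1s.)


Counting 1s in 00101111

5


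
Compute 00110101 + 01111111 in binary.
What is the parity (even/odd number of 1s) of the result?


00110101 = 53
01111111 = 127
Sum = 180 = 10110100
1s count = 4

even parity (4 ones in 10110100)


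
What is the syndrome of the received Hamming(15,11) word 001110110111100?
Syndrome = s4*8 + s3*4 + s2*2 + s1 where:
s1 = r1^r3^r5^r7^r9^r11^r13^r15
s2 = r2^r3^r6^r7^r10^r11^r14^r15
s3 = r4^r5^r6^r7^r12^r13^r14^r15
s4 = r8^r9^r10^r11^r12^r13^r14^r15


s1=1, s2=0, s3=1, s4=1

Syndrome = 13 (error at position 13)


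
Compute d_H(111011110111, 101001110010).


XOR: 010010000101
Count of 1s: 4

4


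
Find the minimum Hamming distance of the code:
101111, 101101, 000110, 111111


Comparing all pairs, minimum distance: 1
Can detect 0 errors, correct 0 errors

1


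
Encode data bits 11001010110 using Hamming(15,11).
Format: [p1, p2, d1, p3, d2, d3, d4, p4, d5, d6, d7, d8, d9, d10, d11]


Parity bits: p1=1, p2=1, p3=1, p4=0

111110001010110


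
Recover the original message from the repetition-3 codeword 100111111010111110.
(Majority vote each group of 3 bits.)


Groups: 100, 111, 111, 010, 111, 110
Majority votes: 011011

011011


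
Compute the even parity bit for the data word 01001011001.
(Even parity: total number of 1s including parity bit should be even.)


Number of 1s in data: 5
Parity bit: 1

1


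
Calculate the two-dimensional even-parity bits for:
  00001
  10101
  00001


Row parities: 111
Column parities: 10101

Row P: 111, Col P: 10101, Corner: 1


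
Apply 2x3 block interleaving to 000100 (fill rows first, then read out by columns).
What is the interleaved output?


Matrix:
  000
  100
Read columns: 010000

010000


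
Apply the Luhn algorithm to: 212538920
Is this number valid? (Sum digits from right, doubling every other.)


Luhn sum = 30
30 mod 10 = 0

Valid (Luhn sum mod 10 = 0)


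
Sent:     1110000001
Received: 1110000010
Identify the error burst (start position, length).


XOR: 0000000011

Burst at position 8, length 2


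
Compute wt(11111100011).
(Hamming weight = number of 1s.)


Counting 1s in 11111100011

8


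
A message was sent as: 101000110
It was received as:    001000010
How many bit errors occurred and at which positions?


XOR: 100000100

2 error(s) at position(s): 0, 6


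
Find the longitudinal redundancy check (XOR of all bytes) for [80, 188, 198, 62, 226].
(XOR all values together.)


XOR chain: 80 ^ 188 ^ 198 ^ 62 ^ 226 = 246

246


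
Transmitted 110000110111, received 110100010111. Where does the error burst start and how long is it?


XOR: 000100100000

Burst at position 3, length 4


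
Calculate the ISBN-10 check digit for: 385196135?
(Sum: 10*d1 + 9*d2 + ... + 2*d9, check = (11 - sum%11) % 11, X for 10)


Weighted sum: 256
256 mod 11 = 3

Check digit: 8


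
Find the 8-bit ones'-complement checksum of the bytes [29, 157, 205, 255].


Sum = 646 mod 256 = 134
Complement = 121

121


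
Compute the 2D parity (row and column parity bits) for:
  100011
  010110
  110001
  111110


Row parities: 1111
Column parities: 111010

Row P: 1111, Col P: 111010, Corner: 0


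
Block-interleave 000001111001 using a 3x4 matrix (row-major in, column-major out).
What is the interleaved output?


Matrix:
  0000
  0111
  1001
Read columns: 001010010011

001010010011


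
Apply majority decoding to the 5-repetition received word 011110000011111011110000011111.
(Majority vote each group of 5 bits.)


Groups: 01111, 00000, 11111, 01111, 00000, 11111
Majority votes: 101101

101101


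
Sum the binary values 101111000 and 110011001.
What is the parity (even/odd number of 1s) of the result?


101111000 = 376
110011001 = 409
Sum = 785 = 1100010001
1s count = 4

even parity (4 ones in 1100010001)


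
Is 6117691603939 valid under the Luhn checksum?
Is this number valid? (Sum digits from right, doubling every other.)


Luhn sum = 63
63 mod 10 = 3

Invalid (Luhn sum mod 10 = 3)


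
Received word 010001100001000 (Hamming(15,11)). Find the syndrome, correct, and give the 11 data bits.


Syndrome = 15: error at position 15

Data: 00110001001 (corrected bit 15)


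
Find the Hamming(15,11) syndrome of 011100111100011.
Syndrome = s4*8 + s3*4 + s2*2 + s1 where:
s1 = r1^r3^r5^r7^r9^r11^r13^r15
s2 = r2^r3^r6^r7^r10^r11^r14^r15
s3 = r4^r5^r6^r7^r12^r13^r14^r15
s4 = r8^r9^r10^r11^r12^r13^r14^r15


s1=0, s2=0, s3=0, s4=1

Syndrome = 8 (error at position 8)


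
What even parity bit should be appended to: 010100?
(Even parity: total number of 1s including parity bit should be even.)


Number of 1s in data: 2
Parity bit: 0

0


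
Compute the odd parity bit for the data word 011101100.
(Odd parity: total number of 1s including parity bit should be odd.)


Number of 1s in data: 5
Parity bit: 0

0


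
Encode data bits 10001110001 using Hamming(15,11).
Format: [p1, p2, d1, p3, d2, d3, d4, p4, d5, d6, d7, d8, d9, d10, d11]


Parity bits: p1=0, p2=0, p3=1, p4=0

001100001110001


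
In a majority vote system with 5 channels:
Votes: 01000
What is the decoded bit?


Ones: 1 out of 5
Threshold: 3

0 (1/5 voted 1)


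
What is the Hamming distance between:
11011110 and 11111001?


XOR: 00100111
Count of 1s: 4

4


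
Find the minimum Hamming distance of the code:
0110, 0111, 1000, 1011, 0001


Comparing all pairs, minimum distance: 1
Can detect 0 errors, correct 0 errors

1


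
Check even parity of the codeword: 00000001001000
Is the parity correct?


Number of 1s: 2

Yes, parity is correct (2 ones)


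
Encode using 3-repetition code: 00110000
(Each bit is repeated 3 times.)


Each bit -> 3 copies

000000111111000000000000


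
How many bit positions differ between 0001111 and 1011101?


XOR: 1010010
Count of 1s: 3

3


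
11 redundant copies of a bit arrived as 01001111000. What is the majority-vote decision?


Ones: 5 out of 11
Threshold: 6

0 (5/11 voted 1)


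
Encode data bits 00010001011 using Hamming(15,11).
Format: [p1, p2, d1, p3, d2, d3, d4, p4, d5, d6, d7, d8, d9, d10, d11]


Parity bits: p1=0, p2=1, p3=0, p4=1

010000110001011


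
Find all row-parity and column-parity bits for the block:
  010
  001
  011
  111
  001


Row parities: 11011
Column parities: 110

Row P: 11011, Col P: 110, Corner: 0


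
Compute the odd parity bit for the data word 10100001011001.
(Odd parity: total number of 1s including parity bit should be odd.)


Number of 1s in data: 6
Parity bit: 1

1


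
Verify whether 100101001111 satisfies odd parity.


Number of 1s: 7

Yes, parity is correct (7 ones)


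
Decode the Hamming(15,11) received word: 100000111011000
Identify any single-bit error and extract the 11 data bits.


Syndrome = 0: no error detected

Data: 00011011000 (no errors)


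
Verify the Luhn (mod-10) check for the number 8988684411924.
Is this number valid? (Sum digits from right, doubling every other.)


Luhn sum = 77
77 mod 10 = 7

Invalid (Luhn sum mod 10 = 7)


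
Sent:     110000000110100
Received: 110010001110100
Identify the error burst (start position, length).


XOR: 000010001000000

Burst at position 4, length 5


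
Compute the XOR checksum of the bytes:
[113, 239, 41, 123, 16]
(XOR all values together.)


XOR chain: 113 ^ 239 ^ 41 ^ 123 ^ 16 = 220

220


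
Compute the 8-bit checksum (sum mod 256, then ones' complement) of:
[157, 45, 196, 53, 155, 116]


Sum = 722 mod 256 = 210
Complement = 45

45


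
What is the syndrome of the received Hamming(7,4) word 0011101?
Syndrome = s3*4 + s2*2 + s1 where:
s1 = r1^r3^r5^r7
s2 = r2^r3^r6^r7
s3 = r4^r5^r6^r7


s1=1, s2=0, s3=1

Syndrome = 5 (error at position 5)


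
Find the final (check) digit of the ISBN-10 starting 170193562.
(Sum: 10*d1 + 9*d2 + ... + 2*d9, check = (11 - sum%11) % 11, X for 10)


Weighted sum: 191
191 mod 11 = 4

Check digit: 7


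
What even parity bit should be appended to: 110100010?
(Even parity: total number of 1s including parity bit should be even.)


Number of 1s in data: 4
Parity bit: 0

0


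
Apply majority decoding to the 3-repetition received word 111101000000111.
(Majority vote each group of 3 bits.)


Groups: 111, 101, 000, 000, 111
Majority votes: 11001

11001


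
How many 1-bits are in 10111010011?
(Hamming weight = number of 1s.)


Counting 1s in 10111010011

7


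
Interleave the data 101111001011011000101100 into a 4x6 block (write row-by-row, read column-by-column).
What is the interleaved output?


Matrix:
  101111
  001011
  011000
  101100
Read columns: 100100101111100111001100

100100101111100111001100


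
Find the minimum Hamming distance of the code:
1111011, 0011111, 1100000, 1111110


Comparing all pairs, minimum distance: 2
Can detect 1 errors, correct 0 errors

2


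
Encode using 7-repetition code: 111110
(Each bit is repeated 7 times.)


Each bit -> 7 copies

111111111111111111111111111111111110000000


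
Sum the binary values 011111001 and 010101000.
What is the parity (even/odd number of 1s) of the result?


011111001 = 249
010101000 = 168
Sum = 417 = 110100001
1s count = 4

even parity (4 ones in 110100001)


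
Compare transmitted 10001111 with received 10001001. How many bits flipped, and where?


XOR: 00000110

2 error(s) at position(s): 5, 6


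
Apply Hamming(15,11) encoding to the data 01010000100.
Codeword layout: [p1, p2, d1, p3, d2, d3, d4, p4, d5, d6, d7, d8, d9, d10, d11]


Parity bits: p1=1, p2=1, p3=1, p4=1

110110110000100


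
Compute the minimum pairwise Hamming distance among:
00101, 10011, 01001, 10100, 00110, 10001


Comparing all pairs, minimum distance: 1
Can detect 0 errors, correct 0 errors

1


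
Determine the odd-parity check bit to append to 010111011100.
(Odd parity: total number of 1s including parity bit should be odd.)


Number of 1s in data: 7
Parity bit: 0

0


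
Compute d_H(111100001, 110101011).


XOR: 001001010
Count of 1s: 3

3


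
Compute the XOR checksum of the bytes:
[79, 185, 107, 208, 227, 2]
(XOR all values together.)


XOR chain: 79 ^ 185 ^ 107 ^ 208 ^ 227 ^ 2 = 172

172


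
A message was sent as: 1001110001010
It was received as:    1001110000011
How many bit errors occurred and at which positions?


XOR: 0000000001001

2 error(s) at position(s): 9, 12


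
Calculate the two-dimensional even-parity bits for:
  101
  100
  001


Row parities: 011
Column parities: 000

Row P: 011, Col P: 000, Corner: 0


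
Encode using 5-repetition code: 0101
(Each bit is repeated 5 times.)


Each bit -> 5 copies

00000111110000011111


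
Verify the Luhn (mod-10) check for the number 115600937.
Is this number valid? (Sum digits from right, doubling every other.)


Luhn sum = 33
33 mod 10 = 3

Invalid (Luhn sum mod 10 = 3)


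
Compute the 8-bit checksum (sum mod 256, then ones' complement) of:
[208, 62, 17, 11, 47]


Sum = 345 mod 256 = 89
Complement = 166

166


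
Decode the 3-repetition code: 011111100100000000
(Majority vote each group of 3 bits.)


Groups: 011, 111, 100, 100, 000, 000
Majority votes: 110000

110000


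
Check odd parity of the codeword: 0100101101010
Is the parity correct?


Number of 1s: 6

No, parity error (6 ones)


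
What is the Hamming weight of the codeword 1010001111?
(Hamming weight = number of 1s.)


Counting 1s in 1010001111

6


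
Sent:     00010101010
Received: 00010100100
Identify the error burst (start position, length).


XOR: 00000001110

Burst at position 7, length 3


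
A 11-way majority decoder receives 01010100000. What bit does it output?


Ones: 3 out of 11
Threshold: 6

0 (3/11 voted 1)


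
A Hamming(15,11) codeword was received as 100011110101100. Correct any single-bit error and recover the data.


Syndrome = 6: error at position 6

Data: 01010101100 (corrected bit 6)


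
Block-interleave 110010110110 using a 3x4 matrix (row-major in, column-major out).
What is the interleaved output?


Matrix:
  1100
  1011
  0110
Read columns: 110101011010

110101011010


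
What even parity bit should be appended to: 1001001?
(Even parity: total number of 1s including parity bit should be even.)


Number of 1s in data: 3
Parity bit: 1

1


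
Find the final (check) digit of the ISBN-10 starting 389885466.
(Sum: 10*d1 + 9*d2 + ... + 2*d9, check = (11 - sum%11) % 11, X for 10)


Weighted sum: 349
349 mod 11 = 8

Check digit: 3


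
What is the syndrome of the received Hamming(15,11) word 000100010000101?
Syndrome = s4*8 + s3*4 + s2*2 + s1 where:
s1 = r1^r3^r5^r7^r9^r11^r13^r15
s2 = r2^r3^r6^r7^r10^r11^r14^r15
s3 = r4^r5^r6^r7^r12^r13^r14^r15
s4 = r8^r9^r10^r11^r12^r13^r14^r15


s1=0, s2=1, s3=1, s4=1

Syndrome = 14 (error at position 14)


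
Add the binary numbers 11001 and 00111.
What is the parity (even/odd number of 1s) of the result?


11001 = 25
00111 = 7
Sum = 32 = 100000
1s count = 1

odd parity (1 ones in 100000)


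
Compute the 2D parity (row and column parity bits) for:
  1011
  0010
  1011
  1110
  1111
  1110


Row parities: 111101
Column parities: 1101

Row P: 111101, Col P: 1101, Corner: 1


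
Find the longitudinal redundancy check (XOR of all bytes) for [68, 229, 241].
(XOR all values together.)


XOR chain: 68 ^ 229 ^ 241 = 80

80


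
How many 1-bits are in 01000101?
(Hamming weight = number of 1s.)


Counting 1s in 01000101

3


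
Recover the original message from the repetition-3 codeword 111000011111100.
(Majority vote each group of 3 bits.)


Groups: 111, 000, 011, 111, 100
Majority votes: 10110

10110


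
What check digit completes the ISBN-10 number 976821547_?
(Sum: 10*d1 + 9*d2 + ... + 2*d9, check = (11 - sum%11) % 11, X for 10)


Weighted sum: 320
320 mod 11 = 1

Check digit: X


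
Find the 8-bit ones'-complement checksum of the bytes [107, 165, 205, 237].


Sum = 714 mod 256 = 202
Complement = 53

53


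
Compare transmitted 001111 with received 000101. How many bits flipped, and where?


XOR: 001010

2 error(s) at position(s): 2, 4


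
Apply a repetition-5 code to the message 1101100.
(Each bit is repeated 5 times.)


Each bit -> 5 copies

11111111110000011111111110000000000


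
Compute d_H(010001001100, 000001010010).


XOR: 010000011110
Count of 1s: 5

5


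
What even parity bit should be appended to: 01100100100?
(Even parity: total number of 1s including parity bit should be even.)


Number of 1s in data: 4
Parity bit: 0

0


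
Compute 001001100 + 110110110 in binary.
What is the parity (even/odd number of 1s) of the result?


001001100 = 76
110110110 = 438
Sum = 514 = 1000000010
1s count = 2

even parity (2 ones in 1000000010)


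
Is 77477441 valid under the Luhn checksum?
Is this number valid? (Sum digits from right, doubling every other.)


Luhn sum = 45
45 mod 10 = 5

Invalid (Luhn sum mod 10 = 5)


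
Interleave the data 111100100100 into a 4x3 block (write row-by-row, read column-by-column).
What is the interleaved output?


Matrix:
  111
  100
  100
  100
Read columns: 111110001000

111110001000


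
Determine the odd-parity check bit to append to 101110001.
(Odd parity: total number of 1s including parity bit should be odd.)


Number of 1s in data: 5
Parity bit: 0

0


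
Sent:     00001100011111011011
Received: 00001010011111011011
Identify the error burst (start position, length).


XOR: 00000110000000000000

Burst at position 5, length 2


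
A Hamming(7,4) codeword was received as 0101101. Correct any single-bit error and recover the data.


Syndrome = 4: error at position 4

Data: 0101 (corrected bit 4)


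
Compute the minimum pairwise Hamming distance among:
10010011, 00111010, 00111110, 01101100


Comparing all pairs, minimum distance: 1
Can detect 0 errors, correct 0 errors

1


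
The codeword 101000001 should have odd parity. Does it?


Number of 1s: 3

Yes, parity is correct (3 ones)


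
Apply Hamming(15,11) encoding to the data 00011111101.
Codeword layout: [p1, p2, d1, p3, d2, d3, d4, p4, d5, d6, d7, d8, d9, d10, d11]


Parity bits: p1=1, p2=0, p3=0, p4=0

100000101111101


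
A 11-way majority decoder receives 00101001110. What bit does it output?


Ones: 5 out of 11
Threshold: 6

0 (5/11 voted 1)


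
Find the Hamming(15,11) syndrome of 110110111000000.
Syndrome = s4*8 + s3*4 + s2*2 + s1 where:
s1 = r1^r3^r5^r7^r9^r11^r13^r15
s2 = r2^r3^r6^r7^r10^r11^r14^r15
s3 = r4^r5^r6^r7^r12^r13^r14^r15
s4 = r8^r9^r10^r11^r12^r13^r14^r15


s1=0, s2=0, s3=1, s4=0

Syndrome = 4 (error at position 4)


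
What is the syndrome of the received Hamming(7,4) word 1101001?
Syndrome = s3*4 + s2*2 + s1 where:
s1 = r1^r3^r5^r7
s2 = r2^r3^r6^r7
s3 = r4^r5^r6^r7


s1=0, s2=0, s3=0

Syndrome = 0 (no error)


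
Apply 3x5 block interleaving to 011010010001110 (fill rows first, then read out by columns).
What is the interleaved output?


Matrix:
  01101
  00100
  01110
Read columns: 000101111001100

000101111001100


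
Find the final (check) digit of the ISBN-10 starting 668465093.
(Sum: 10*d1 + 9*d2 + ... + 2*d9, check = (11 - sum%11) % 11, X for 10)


Weighted sum: 300
300 mod 11 = 3

Check digit: 8


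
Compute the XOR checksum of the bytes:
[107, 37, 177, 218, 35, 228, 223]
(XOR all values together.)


XOR chain: 107 ^ 37 ^ 177 ^ 218 ^ 35 ^ 228 ^ 223 = 61

61


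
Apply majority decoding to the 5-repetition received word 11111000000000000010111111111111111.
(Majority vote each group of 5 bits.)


Groups: 11111, 00000, 00000, 00010, 11111, 11111, 11111
Majority votes: 1000111

1000111


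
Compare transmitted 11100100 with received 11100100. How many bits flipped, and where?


XOR: 00000000

0 errors (received matches sent)


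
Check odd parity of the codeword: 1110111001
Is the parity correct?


Number of 1s: 7

Yes, parity is correct (7 ones)


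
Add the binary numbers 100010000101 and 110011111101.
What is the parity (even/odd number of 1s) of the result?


100010000101 = 2181
110011111101 = 3325
Sum = 5506 = 1010110000010
1s count = 5

odd parity (5 ones in 1010110000010)


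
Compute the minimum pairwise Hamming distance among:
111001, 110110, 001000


Comparing all pairs, minimum distance: 3
Can detect 2 errors, correct 1 errors

3


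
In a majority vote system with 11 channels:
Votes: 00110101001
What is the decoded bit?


Ones: 5 out of 11
Threshold: 6

0 (5/11 voted 1)


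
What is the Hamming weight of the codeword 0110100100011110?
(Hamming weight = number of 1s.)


Counting 1s in 0110100100011110

8


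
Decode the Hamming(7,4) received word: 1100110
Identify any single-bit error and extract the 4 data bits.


Syndrome = 0: no error detected

Data: 0110 (no errors)


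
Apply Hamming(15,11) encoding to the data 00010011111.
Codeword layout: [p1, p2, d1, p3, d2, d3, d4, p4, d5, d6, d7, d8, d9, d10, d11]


Parity bits: p1=0, p2=0, p3=1, p4=1

000100110011111


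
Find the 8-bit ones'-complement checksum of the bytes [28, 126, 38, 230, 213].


Sum = 635 mod 256 = 123
Complement = 132

132


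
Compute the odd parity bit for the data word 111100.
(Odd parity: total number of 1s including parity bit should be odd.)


Number of 1s in data: 4
Parity bit: 1

1


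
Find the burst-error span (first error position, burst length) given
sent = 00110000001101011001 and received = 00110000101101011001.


XOR: 00000000100000000000

Burst at position 8, length 1


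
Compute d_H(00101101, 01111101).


XOR: 01010000
Count of 1s: 2

2


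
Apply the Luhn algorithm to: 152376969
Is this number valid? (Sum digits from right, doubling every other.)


Luhn sum = 41
41 mod 10 = 1

Invalid (Luhn sum mod 10 = 1)


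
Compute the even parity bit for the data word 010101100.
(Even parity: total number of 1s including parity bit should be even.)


Number of 1s in data: 4
Parity bit: 0

0


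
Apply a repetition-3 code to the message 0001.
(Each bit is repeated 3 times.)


Each bit -> 3 copies

000000000111


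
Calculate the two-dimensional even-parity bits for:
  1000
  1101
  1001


Row parities: 110
Column parities: 1100

Row P: 110, Col P: 1100, Corner: 0


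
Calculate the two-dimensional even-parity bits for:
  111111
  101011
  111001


Row parities: 000
Column parities: 101101

Row P: 000, Col P: 101101, Corner: 0


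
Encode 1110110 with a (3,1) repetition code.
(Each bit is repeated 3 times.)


Each bit -> 3 copies

111111111000111111000


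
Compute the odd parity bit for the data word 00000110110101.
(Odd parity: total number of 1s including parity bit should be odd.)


Number of 1s in data: 6
Parity bit: 1

1


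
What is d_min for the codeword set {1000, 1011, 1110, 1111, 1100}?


Comparing all pairs, minimum distance: 1
Can detect 0 errors, correct 0 errors

1


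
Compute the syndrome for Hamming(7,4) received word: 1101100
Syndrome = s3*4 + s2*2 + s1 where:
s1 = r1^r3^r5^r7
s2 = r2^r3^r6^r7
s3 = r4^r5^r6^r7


s1=0, s2=1, s3=0

Syndrome = 2 (error at position 2)


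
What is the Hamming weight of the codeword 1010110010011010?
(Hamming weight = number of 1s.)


Counting 1s in 1010110010011010

8


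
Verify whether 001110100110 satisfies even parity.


Number of 1s: 6

Yes, parity is correct (6 ones)


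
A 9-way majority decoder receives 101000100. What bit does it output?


Ones: 3 out of 9
Threshold: 5

0 (3/9 voted 1)


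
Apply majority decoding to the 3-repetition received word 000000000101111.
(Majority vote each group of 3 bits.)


Groups: 000, 000, 000, 101, 111
Majority votes: 00011

00011


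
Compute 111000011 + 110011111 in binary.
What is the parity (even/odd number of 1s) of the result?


111000011 = 451
110011111 = 415
Sum = 866 = 1101100010
1s count = 5

odd parity (5 ones in 1101100010)


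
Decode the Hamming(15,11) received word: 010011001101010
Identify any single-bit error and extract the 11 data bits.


Syndrome = 0: no error detected

Data: 01101101010 (no errors)


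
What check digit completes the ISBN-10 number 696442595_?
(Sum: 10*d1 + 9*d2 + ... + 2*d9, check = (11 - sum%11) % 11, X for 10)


Weighted sum: 308
308 mod 11 = 0

Check digit: 0


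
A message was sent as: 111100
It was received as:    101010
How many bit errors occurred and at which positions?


XOR: 010110

3 error(s) at position(s): 1, 3, 4


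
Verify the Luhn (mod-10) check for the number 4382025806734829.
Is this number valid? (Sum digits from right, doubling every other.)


Luhn sum = 74
74 mod 10 = 4

Invalid (Luhn sum mod 10 = 4)


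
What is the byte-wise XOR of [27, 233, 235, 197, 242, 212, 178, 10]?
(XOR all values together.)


XOR chain: 27 ^ 233 ^ 235 ^ 197 ^ 242 ^ 212 ^ 178 ^ 10 = 66

66


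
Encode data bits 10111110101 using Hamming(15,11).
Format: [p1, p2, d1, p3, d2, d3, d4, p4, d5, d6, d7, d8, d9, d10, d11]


Parity bits: p1=0, p2=0, p3=0, p4=1

001001111110101


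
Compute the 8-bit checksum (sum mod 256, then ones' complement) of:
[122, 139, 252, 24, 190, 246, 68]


Sum = 1041 mod 256 = 17
Complement = 238

238


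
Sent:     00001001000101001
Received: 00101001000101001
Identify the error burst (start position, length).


XOR: 00100000000000000

Burst at position 2, length 1


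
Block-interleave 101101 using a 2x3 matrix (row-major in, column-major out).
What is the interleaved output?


Matrix:
  101
  101
Read columns: 110011

110011


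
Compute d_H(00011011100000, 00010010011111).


XOR: 00001001111111
Count of 1s: 8

8


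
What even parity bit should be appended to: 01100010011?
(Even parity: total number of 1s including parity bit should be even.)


Number of 1s in data: 5
Parity bit: 1

1


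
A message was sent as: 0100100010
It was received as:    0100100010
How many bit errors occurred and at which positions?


XOR: 0000000000

0 errors (received matches sent)


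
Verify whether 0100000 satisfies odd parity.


Number of 1s: 1

Yes, parity is correct (1 ones)


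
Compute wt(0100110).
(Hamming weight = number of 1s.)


Counting 1s in 0100110

3


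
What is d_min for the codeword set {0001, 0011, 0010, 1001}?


Comparing all pairs, minimum distance: 1
Can detect 0 errors, correct 0 errors

1


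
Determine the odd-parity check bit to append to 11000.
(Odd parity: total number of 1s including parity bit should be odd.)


Number of 1s in data: 2
Parity bit: 1

1


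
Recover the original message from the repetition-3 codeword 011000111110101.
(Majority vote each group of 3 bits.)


Groups: 011, 000, 111, 110, 101
Majority votes: 10111

10111


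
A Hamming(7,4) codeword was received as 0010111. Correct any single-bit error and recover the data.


Syndrome = 7: error at position 7

Data: 1110 (corrected bit 7)


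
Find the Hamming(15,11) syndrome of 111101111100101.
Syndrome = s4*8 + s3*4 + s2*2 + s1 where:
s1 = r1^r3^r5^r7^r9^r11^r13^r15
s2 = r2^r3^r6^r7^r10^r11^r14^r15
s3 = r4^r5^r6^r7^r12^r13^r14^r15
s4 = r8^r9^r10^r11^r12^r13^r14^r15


s1=0, s2=0, s3=1, s4=1

Syndrome = 12 (error at position 12)


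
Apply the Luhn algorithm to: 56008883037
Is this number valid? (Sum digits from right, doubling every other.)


Luhn sum = 50
50 mod 10 = 0

Valid (Luhn sum mod 10 = 0)


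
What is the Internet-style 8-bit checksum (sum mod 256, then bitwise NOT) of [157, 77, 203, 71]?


Sum = 508 mod 256 = 252
Complement = 3

3


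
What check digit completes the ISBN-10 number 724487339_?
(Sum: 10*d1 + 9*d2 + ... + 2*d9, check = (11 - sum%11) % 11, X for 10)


Weighted sum: 270
270 mod 11 = 6

Check digit: 5


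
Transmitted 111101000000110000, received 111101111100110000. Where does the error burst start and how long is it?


XOR: 000000111100000000

Burst at position 6, length 4


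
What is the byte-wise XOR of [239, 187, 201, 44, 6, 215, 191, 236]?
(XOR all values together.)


XOR chain: 239 ^ 187 ^ 201 ^ 44 ^ 6 ^ 215 ^ 191 ^ 236 = 51

51


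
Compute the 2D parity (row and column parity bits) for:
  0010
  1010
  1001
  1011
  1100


Row parities: 10010
Column parities: 0110

Row P: 10010, Col P: 0110, Corner: 0


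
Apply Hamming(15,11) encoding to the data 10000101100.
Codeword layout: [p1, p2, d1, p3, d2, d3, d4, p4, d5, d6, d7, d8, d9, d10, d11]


Parity bits: p1=0, p2=0, p3=0, p4=1

001000010101100


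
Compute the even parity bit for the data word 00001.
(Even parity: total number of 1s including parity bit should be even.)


Number of 1s in data: 1
Parity bit: 1

1


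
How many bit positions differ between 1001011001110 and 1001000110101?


XOR: 0000011111011
Count of 1s: 7

7


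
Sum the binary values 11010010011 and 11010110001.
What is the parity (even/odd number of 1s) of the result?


11010010011 = 1683
11010110001 = 1713
Sum = 3396 = 110101000100
1s count = 5

odd parity (5 ones in 110101000100)


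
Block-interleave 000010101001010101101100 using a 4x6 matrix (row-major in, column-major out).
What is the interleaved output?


Matrix:
  000010
  101001
  010101
  101100
Read columns: 010100100101001110000110

010100100101001110000110


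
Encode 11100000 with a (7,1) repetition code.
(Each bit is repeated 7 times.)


Each bit -> 7 copies

11111111111111111111100000000000000000000000000000000000


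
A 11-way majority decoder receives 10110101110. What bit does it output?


Ones: 7 out of 11
Threshold: 6

1 (7/11 voted 1)


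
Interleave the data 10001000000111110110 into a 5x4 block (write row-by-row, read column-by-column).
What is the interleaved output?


Matrix:
  1000
  1000
  0001
  1111
  0110
Read columns: 11010000110001100110

11010000110001100110


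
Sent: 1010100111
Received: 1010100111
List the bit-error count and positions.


XOR: 0000000000

0 errors (received matches sent)


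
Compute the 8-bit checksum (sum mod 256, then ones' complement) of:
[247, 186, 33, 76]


Sum = 542 mod 256 = 30
Complement = 225

225


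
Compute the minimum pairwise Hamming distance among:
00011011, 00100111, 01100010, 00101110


Comparing all pairs, minimum distance: 2
Can detect 1 errors, correct 0 errors

2


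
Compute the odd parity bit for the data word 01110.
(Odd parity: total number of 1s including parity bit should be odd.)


Number of 1s in data: 3
Parity bit: 0

0


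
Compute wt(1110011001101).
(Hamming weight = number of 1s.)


Counting 1s in 1110011001101

8


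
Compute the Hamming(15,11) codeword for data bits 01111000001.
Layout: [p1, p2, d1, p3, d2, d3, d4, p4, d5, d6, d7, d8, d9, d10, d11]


Parity bits: p1=0, p2=1, p3=0, p4=0

010011101000001


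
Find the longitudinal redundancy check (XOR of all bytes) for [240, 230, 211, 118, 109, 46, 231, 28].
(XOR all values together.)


XOR chain: 240 ^ 230 ^ 211 ^ 118 ^ 109 ^ 46 ^ 231 ^ 28 = 11

11


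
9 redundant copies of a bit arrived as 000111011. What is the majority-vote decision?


Ones: 5 out of 9
Threshold: 5

1 (5/9 voted 1)


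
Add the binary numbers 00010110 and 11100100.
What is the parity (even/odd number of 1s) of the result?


00010110 = 22
11100100 = 228
Sum = 250 = 11111010
1s count = 6

even parity (6 ones in 11111010)


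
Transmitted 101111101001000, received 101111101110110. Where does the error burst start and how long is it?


XOR: 000000000111110

Burst at position 9, length 5


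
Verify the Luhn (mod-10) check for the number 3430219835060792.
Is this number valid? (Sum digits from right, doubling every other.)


Luhn sum = 73
73 mod 10 = 3

Invalid (Luhn sum mod 10 = 3)


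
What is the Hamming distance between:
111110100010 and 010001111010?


XOR: 101111011000
Count of 1s: 7

7


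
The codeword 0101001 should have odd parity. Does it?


Number of 1s: 3

Yes, parity is correct (3 ones)


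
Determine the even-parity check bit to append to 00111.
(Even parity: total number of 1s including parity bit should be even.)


Number of 1s in data: 3
Parity bit: 1

1


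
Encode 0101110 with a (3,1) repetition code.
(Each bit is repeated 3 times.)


Each bit -> 3 copies

000111000111111111000


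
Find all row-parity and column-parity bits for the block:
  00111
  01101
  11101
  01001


Row parities: 1100
Column parities: 11110

Row P: 1100, Col P: 11110, Corner: 0


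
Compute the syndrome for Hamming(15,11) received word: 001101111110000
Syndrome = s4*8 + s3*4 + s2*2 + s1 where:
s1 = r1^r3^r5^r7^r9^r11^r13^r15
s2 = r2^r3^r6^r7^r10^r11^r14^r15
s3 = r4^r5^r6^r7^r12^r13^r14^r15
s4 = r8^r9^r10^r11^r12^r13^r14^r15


s1=0, s2=1, s3=1, s4=0

Syndrome = 6 (error at position 6)


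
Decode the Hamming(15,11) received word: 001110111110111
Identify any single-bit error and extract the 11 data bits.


Syndrome = 9: error at position 9

Data: 11010110111 (corrected bit 9)


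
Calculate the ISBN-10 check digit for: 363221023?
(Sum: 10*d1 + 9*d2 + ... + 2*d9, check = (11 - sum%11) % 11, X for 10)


Weighted sum: 151
151 mod 11 = 8

Check digit: 3


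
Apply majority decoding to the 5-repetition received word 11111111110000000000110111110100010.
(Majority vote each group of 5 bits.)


Groups: 11111, 11111, 00000, 00000, 11011, 11101, 00010
Majority votes: 1100110

1100110


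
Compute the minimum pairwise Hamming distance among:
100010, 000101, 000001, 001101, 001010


Comparing all pairs, minimum distance: 1
Can detect 0 errors, correct 0 errors

1


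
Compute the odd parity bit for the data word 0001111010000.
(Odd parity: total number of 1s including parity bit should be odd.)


Number of 1s in data: 5
Parity bit: 0

0


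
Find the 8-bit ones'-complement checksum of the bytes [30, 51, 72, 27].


Sum = 180 mod 256 = 180
Complement = 75

75


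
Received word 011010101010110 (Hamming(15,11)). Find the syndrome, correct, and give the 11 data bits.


Syndrome = 2: error at position 2

Data: 11011010110 (corrected bit 2)


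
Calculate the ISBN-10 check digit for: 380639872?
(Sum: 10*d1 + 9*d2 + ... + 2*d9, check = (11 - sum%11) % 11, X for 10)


Weighted sum: 264
264 mod 11 = 0

Check digit: 0


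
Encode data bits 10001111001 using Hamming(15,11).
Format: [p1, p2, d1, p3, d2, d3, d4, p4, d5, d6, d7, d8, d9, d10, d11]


Parity bits: p1=0, p2=0, p3=0, p4=1

001000011111001


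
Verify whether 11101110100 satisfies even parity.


Number of 1s: 7

No, parity error (7 ones)


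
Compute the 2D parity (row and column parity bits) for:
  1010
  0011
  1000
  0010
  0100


Row parities: 00111
Column parities: 0111

Row P: 00111, Col P: 0111, Corner: 1


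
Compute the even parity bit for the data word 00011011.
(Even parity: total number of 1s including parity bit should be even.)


Number of 1s in data: 4
Parity bit: 0

0


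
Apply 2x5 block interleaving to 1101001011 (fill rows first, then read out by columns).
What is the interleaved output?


Matrix:
  11010
  01011
Read columns: 1011001101

1011001101


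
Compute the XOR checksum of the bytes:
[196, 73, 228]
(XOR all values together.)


XOR chain: 196 ^ 73 ^ 228 = 105

105


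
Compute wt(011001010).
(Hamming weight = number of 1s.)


Counting 1s in 011001010

4


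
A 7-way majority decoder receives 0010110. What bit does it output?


Ones: 3 out of 7
Threshold: 4

0 (3/7 voted 1)


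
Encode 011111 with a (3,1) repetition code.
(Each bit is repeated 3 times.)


Each bit -> 3 copies

000111111111111111


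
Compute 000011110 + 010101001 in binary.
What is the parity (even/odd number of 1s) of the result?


000011110 = 30
010101001 = 169
Sum = 199 = 11000111
1s count = 5

odd parity (5 ones in 11000111)


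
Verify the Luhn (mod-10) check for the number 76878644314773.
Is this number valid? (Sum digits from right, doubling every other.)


Luhn sum = 80
80 mod 10 = 0

Valid (Luhn sum mod 10 = 0)


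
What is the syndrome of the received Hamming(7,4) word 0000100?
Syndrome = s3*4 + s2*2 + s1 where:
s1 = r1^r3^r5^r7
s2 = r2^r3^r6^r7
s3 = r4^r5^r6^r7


s1=1, s2=0, s3=1

Syndrome = 5 (error at position 5)


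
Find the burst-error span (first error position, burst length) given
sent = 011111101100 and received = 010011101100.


XOR: 001100000000

Burst at position 2, length 2


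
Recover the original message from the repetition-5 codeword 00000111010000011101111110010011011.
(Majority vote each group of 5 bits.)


Groups: 00000, 11101, 00000, 11101, 11111, 00100, 11011
Majority votes: 0101101

0101101


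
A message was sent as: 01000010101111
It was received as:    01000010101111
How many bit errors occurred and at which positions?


XOR: 00000000000000

0 errors (received matches sent)


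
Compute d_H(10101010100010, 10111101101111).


XOR: 00010111001101
Count of 1s: 7

7


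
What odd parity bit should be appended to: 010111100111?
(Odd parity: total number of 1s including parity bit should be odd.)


Number of 1s in data: 8
Parity bit: 1

1


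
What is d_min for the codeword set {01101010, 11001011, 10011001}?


Comparing all pairs, minimum distance: 3
Can detect 2 errors, correct 1 errors

3


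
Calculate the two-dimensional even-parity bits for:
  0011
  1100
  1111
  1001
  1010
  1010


Row parities: 000000
Column parities: 1001

Row P: 000000, Col P: 1001, Corner: 0


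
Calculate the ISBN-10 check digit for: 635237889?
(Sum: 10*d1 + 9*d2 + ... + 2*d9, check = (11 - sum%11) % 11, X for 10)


Weighted sum: 268
268 mod 11 = 4

Check digit: 7


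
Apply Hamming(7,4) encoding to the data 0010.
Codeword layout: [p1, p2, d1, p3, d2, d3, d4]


Parity bits: p1=0, p2=1, p3=1

0101010


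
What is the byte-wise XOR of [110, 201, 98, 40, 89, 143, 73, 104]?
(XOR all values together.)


XOR chain: 110 ^ 201 ^ 98 ^ 40 ^ 89 ^ 143 ^ 73 ^ 104 = 26

26


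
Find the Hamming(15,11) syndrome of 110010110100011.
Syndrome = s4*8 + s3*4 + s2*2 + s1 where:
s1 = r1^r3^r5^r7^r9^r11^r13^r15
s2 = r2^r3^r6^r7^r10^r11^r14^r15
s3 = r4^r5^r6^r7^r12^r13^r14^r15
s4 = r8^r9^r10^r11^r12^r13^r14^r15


s1=0, s2=1, s3=0, s4=0

Syndrome = 2 (error at position 2)


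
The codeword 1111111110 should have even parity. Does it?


Number of 1s: 9

No, parity error (9 ones)


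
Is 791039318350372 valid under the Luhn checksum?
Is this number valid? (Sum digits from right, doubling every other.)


Luhn sum = 63
63 mod 10 = 3

Invalid (Luhn sum mod 10 = 3)


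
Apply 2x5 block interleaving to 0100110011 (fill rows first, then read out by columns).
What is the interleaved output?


Matrix:
  01001
  10011
Read columns: 0110000111

0110000111


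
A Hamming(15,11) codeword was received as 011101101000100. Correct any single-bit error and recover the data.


Syndrome = 0: no error detected

Data: 10111000100 (no errors)


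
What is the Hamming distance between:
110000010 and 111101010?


XOR: 001101000
Count of 1s: 3

3
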